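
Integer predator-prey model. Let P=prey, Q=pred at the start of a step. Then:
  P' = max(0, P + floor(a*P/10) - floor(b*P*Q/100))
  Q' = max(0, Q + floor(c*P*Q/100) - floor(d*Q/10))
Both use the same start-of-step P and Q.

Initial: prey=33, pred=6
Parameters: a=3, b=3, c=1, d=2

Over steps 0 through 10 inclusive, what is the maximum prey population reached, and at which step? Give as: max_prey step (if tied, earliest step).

Step 1: prey: 33+9-5=37; pred: 6+1-1=6
Step 2: prey: 37+11-6=42; pred: 6+2-1=7
Step 3: prey: 42+12-8=46; pred: 7+2-1=8
Step 4: prey: 46+13-11=48; pred: 8+3-1=10
Step 5: prey: 48+14-14=48; pred: 10+4-2=12
Step 6: prey: 48+14-17=45; pred: 12+5-2=15
Step 7: prey: 45+13-20=38; pred: 15+6-3=18
Step 8: prey: 38+11-20=29; pred: 18+6-3=21
Step 9: prey: 29+8-18=19; pred: 21+6-4=23
Step 10: prey: 19+5-13=11; pred: 23+4-4=23
Max prey = 48 at step 4

Answer: 48 4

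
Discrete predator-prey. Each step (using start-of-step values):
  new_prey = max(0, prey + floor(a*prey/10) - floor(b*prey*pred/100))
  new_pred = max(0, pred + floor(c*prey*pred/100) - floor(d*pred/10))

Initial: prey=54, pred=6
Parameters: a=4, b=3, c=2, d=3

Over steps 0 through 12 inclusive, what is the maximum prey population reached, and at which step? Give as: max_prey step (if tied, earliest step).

Answer: 71 2

Derivation:
Step 1: prey: 54+21-9=66; pred: 6+6-1=11
Step 2: prey: 66+26-21=71; pred: 11+14-3=22
Step 3: prey: 71+28-46=53; pred: 22+31-6=47
Step 4: prey: 53+21-74=0; pred: 47+49-14=82
Step 5: prey: 0+0-0=0; pred: 82+0-24=58
Step 6: prey: 0+0-0=0; pred: 58+0-17=41
Step 7: prey: 0+0-0=0; pred: 41+0-12=29
Step 8: prey: 0+0-0=0; pred: 29+0-8=21
Step 9: prey: 0+0-0=0; pred: 21+0-6=15
Step 10: prey: 0+0-0=0; pred: 15+0-4=11
Step 11: prey: 0+0-0=0; pred: 11+0-3=8
Step 12: prey: 0+0-0=0; pred: 8+0-2=6
Max prey = 71 at step 2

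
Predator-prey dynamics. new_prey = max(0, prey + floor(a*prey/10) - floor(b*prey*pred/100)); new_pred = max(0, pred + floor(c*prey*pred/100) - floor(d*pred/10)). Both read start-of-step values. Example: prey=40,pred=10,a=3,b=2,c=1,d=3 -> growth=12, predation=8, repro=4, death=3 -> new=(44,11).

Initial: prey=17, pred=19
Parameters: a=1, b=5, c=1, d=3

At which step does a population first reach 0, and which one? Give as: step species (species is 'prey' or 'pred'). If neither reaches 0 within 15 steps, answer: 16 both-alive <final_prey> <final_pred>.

Step 1: prey: 17+1-16=2; pred: 19+3-5=17
Step 2: prey: 2+0-1=1; pred: 17+0-5=12
Step 3: prey: 1+0-0=1; pred: 12+0-3=9
Step 4: prey: 1+0-0=1; pred: 9+0-2=7
Step 5: prey: 1+0-0=1; pred: 7+0-2=5
Step 6: prey: 1+0-0=1; pred: 5+0-1=4
Step 7: prey: 1+0-0=1; pred: 4+0-1=3
Step 8: prey: 1+0-0=1; pred: 3+0-0=3
Steps 9-15: state stable at prey=1, pred=3 (no change)
No extinction within 15 steps

Answer: 16 both-alive 1 3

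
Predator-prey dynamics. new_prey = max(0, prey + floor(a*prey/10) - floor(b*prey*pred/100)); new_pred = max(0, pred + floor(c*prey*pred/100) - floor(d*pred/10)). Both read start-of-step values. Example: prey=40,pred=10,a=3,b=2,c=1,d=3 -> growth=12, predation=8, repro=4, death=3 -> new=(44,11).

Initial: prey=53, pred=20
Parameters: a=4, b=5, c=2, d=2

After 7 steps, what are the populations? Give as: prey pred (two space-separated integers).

Answer: 0 16

Derivation:
Step 1: prey: 53+21-53=21; pred: 20+21-4=37
Step 2: prey: 21+8-38=0; pred: 37+15-7=45
Step 3: prey: 0+0-0=0; pred: 45+0-9=36
Step 4: prey: 0+0-0=0; pred: 36+0-7=29
Step 5: prey: 0+0-0=0; pred: 29+0-5=24
Step 6: prey: 0+0-0=0; pred: 24+0-4=20
Step 7: prey: 0+0-0=0; pred: 20+0-4=16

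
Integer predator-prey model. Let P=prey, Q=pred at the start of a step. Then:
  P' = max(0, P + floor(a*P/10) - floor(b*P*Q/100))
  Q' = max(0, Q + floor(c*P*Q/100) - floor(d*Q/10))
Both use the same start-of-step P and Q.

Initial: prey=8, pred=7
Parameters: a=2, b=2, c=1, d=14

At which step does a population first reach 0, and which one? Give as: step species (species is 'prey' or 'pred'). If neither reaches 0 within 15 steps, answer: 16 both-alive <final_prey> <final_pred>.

Step 1: prey: 8+1-1=8; pred: 7+0-9=0
First extinction: pred at step 1

Answer: 1 pred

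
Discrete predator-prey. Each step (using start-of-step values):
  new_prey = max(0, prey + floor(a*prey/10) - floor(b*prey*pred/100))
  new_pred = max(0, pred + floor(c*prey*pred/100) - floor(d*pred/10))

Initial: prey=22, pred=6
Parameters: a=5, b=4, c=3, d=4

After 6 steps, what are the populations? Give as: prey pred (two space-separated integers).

Step 1: prey: 22+11-5=28; pred: 6+3-2=7
Step 2: prey: 28+14-7=35; pred: 7+5-2=10
Step 3: prey: 35+17-14=38; pred: 10+10-4=16
Step 4: prey: 38+19-24=33; pred: 16+18-6=28
Step 5: prey: 33+16-36=13; pred: 28+27-11=44
Step 6: prey: 13+6-22=0; pred: 44+17-17=44

Answer: 0 44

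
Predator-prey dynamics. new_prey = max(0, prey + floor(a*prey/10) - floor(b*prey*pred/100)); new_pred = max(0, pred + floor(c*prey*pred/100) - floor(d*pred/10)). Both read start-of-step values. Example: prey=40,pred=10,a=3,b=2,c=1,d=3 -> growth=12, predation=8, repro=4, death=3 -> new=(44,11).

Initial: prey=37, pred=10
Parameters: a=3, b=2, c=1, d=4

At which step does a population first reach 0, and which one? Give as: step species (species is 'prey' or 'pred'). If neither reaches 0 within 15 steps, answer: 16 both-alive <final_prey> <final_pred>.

Step 1: prey: 37+11-7=41; pred: 10+3-4=9
Step 2: prey: 41+12-7=46; pred: 9+3-3=9
Step 3: prey: 46+13-8=51; pred: 9+4-3=10
Step 4: prey: 51+15-10=56; pred: 10+5-4=11
Step 5: prey: 56+16-12=60; pred: 11+6-4=13
Step 6: prey: 60+18-15=63; pred: 13+7-5=15
Step 7: prey: 63+18-18=63; pred: 15+9-6=18
Step 8: prey: 63+18-22=59; pred: 18+11-7=22
Step 9: prey: 59+17-25=51; pred: 22+12-8=26
Step 10: prey: 51+15-26=40; pred: 26+13-10=29
Step 11: prey: 40+12-23=29; pred: 29+11-11=29
Step 12: prey: 29+8-16=21; pred: 29+8-11=26
Step 13: prey: 21+6-10=17; pred: 26+5-10=21
Step 14: prey: 17+5-7=15; pred: 21+3-8=16
Step 15: prey: 15+4-4=15; pred: 16+2-6=12
No extinction within 15 steps

Answer: 16 both-alive 15 12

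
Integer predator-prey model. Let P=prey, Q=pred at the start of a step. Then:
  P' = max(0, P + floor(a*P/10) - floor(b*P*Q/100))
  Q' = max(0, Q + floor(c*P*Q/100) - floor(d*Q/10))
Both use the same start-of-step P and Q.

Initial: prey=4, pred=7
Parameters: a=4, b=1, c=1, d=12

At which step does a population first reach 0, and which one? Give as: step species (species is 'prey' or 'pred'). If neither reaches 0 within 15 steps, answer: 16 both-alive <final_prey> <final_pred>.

Step 1: prey: 4+1-0=5; pred: 7+0-8=0
First extinction: pred at step 1

Answer: 1 pred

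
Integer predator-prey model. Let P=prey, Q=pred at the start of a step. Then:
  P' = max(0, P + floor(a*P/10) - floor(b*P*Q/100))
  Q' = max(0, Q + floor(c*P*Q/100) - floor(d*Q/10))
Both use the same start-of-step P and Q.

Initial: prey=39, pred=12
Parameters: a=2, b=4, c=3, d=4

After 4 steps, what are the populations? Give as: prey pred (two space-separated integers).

Answer: 0 17

Derivation:
Step 1: prey: 39+7-18=28; pred: 12+14-4=22
Step 2: prey: 28+5-24=9; pred: 22+18-8=32
Step 3: prey: 9+1-11=0; pred: 32+8-12=28
Step 4: prey: 0+0-0=0; pred: 28+0-11=17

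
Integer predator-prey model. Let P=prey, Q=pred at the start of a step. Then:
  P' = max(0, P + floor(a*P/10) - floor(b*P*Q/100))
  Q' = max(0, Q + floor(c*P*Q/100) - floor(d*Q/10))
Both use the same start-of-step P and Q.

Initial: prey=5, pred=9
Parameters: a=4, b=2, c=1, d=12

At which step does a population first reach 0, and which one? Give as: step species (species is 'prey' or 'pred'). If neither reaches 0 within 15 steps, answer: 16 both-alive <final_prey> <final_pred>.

Step 1: prey: 5+2-0=7; pred: 9+0-10=0
First extinction: pred at step 1

Answer: 1 pred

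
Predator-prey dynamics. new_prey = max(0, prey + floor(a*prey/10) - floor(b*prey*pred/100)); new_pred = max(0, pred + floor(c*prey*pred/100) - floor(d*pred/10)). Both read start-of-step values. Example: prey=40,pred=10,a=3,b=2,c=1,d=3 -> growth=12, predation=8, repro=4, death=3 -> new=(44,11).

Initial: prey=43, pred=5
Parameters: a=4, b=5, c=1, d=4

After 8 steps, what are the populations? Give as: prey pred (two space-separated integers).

Answer: 43 21

Derivation:
Step 1: prey: 43+17-10=50; pred: 5+2-2=5
Step 2: prey: 50+20-12=58; pred: 5+2-2=5
Step 3: prey: 58+23-14=67; pred: 5+2-2=5
Step 4: prey: 67+26-16=77; pred: 5+3-2=6
Step 5: prey: 77+30-23=84; pred: 6+4-2=8
Step 6: prey: 84+33-33=84; pred: 8+6-3=11
Step 7: prey: 84+33-46=71; pred: 11+9-4=16
Step 8: prey: 71+28-56=43; pred: 16+11-6=21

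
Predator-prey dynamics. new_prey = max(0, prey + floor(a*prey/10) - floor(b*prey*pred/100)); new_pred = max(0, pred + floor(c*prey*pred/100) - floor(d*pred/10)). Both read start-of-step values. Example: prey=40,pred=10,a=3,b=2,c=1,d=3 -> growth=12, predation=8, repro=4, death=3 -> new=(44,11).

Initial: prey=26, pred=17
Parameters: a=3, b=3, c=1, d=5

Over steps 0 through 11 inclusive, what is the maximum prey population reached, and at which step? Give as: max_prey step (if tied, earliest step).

Answer: 105 11

Derivation:
Step 1: prey: 26+7-13=20; pred: 17+4-8=13
Step 2: prey: 20+6-7=19; pred: 13+2-6=9
Step 3: prey: 19+5-5=19; pred: 9+1-4=6
Step 4: prey: 19+5-3=21; pred: 6+1-3=4
Step 5: prey: 21+6-2=25; pred: 4+0-2=2
Step 6: prey: 25+7-1=31; pred: 2+0-1=1
Step 7: prey: 31+9-0=40; pred: 1+0-0=1
Step 8: prey: 40+12-1=51; pred: 1+0-0=1
Step 9: prey: 51+15-1=65; pred: 1+0-0=1
Step 10: prey: 65+19-1=83; pred: 1+0-0=1
Step 11: prey: 83+24-2=105; pred: 1+0-0=1
Max prey = 105 at step 11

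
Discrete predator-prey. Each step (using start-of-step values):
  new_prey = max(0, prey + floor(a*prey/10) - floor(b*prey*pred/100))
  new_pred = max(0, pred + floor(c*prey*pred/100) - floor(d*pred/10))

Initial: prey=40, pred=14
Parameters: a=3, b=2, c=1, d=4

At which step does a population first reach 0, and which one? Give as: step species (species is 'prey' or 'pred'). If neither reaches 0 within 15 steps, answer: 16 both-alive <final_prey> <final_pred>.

Step 1: prey: 40+12-11=41; pred: 14+5-5=14
Step 2: prey: 41+12-11=42; pred: 14+5-5=14
Step 3: prey: 42+12-11=43; pred: 14+5-5=14
Step 4: prey: 43+12-12=43; pred: 14+6-5=15
Step 5: prey: 43+12-12=43; pred: 15+6-6=15
Steps 6-15: state stable at prey=43, pred=15 (no change)
No extinction within 15 steps

Answer: 16 both-alive 43 15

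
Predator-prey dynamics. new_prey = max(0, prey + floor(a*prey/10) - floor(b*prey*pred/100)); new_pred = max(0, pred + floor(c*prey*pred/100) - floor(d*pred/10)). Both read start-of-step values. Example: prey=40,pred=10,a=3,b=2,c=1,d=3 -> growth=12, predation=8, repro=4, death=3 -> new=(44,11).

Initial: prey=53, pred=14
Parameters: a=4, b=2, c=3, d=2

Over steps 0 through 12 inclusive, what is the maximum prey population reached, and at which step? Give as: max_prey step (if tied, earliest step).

Answer: 60 1

Derivation:
Step 1: prey: 53+21-14=60; pred: 14+22-2=34
Step 2: prey: 60+24-40=44; pred: 34+61-6=89
Step 3: prey: 44+17-78=0; pred: 89+117-17=189
Step 4: prey: 0+0-0=0; pred: 189+0-37=152
Step 5: prey: 0+0-0=0; pred: 152+0-30=122
Step 6: prey: 0+0-0=0; pred: 122+0-24=98
Step 7: prey: 0+0-0=0; pred: 98+0-19=79
Step 8: prey: 0+0-0=0; pred: 79+0-15=64
Step 9: prey: 0+0-0=0; pred: 64+0-12=52
Step 10: prey: 0+0-0=0; pred: 52+0-10=42
Step 11: prey: 0+0-0=0; pred: 42+0-8=34
Step 12: prey: 0+0-0=0; pred: 34+0-6=28
Max prey = 60 at step 1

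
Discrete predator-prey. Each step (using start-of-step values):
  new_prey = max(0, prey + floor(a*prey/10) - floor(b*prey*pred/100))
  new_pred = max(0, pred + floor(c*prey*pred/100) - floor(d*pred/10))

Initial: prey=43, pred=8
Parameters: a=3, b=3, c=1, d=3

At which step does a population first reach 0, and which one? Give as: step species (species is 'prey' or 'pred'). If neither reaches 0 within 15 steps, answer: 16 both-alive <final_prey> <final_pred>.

Answer: 16 both-alive 19 6

Derivation:
Step 1: prey: 43+12-10=45; pred: 8+3-2=9
Step 2: prey: 45+13-12=46; pred: 9+4-2=11
Step 3: prey: 46+13-15=44; pred: 11+5-3=13
Step 4: prey: 44+13-17=40; pred: 13+5-3=15
Step 5: prey: 40+12-18=34; pred: 15+6-4=17
Step 6: prey: 34+10-17=27; pred: 17+5-5=17
Step 7: prey: 27+8-13=22; pred: 17+4-5=16
Step 8: prey: 22+6-10=18; pred: 16+3-4=15
Step 9: prey: 18+5-8=15; pred: 15+2-4=13
Step 10: prey: 15+4-5=14; pred: 13+1-3=11
Step 11: prey: 14+4-4=14; pred: 11+1-3=9
Step 12: prey: 14+4-3=15; pred: 9+1-2=8
Step 13: prey: 15+4-3=16; pred: 8+1-2=7
Step 14: prey: 16+4-3=17; pred: 7+1-2=6
Step 15: prey: 17+5-3=19; pred: 6+1-1=6
No extinction within 15 steps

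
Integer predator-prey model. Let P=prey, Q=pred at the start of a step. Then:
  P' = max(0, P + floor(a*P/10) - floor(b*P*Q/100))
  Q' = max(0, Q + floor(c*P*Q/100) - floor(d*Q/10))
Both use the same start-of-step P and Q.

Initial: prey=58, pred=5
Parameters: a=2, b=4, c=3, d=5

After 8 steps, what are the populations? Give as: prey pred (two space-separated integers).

Answer: 0 3

Derivation:
Step 1: prey: 58+11-11=58; pred: 5+8-2=11
Step 2: prey: 58+11-25=44; pred: 11+19-5=25
Step 3: prey: 44+8-44=8; pred: 25+33-12=46
Step 4: prey: 8+1-14=0; pred: 46+11-23=34
Step 5: prey: 0+0-0=0; pred: 34+0-17=17
Step 6: prey: 0+0-0=0; pred: 17+0-8=9
Step 7: prey: 0+0-0=0; pred: 9+0-4=5
Step 8: prey: 0+0-0=0; pred: 5+0-2=3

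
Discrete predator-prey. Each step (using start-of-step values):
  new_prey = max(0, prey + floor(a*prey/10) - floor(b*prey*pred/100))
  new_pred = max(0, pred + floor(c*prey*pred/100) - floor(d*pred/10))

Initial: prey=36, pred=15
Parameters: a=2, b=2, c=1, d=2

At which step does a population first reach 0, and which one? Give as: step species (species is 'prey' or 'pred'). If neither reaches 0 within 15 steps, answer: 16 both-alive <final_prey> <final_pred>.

Answer: 16 both-alive 9 5

Derivation:
Step 1: prey: 36+7-10=33; pred: 15+5-3=17
Step 2: prey: 33+6-11=28; pred: 17+5-3=19
Step 3: prey: 28+5-10=23; pred: 19+5-3=21
Step 4: prey: 23+4-9=18; pred: 21+4-4=21
Step 5: prey: 18+3-7=14; pred: 21+3-4=20
Step 6: prey: 14+2-5=11; pred: 20+2-4=18
Step 7: prey: 11+2-3=10; pred: 18+1-3=16
Step 8: prey: 10+2-3=9; pred: 16+1-3=14
Step 9: prey: 9+1-2=8; pred: 14+1-2=13
Step 10: prey: 8+1-2=7; pred: 13+1-2=12
Step 11: prey: 7+1-1=7; pred: 12+0-2=10
Step 12: prey: 7+1-1=7; pred: 10+0-2=8
Step 13: prey: 7+1-1=7; pred: 8+0-1=7
Step 14: prey: 7+1-0=8; pred: 7+0-1=6
Step 15: prey: 8+1-0=9; pred: 6+0-1=5
No extinction within 15 steps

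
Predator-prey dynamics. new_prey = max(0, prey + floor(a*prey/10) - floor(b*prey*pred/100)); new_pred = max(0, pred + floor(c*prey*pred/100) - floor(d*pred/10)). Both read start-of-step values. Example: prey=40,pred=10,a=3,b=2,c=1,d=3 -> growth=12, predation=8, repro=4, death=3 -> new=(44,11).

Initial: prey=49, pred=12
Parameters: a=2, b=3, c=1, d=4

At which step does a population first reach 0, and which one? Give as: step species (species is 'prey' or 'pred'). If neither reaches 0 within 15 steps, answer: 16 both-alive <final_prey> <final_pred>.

Answer: 16 both-alive 46 2

Derivation:
Step 1: prey: 49+9-17=41; pred: 12+5-4=13
Step 2: prey: 41+8-15=34; pred: 13+5-5=13
Step 3: prey: 34+6-13=27; pred: 13+4-5=12
Step 4: prey: 27+5-9=23; pred: 12+3-4=11
Step 5: prey: 23+4-7=20; pred: 11+2-4=9
Step 6: prey: 20+4-5=19; pred: 9+1-3=7
Step 7: prey: 19+3-3=19; pred: 7+1-2=6
Step 8: prey: 19+3-3=19; pred: 6+1-2=5
Step 9: prey: 19+3-2=20; pred: 5+0-2=3
Step 10: prey: 20+4-1=23; pred: 3+0-1=2
Step 11: prey: 23+4-1=26; pred: 2+0-0=2
Step 12: prey: 26+5-1=30; pred: 2+0-0=2
Step 13: prey: 30+6-1=35; pred: 2+0-0=2
Step 14: prey: 35+7-2=40; pred: 2+0-0=2
Step 15: prey: 40+8-2=46; pred: 2+0-0=2
No extinction within 15 steps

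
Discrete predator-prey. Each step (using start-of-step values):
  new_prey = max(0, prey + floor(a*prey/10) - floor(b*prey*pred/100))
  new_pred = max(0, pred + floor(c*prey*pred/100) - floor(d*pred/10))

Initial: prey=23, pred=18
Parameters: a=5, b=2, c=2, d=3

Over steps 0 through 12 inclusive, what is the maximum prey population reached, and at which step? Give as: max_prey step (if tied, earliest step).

Step 1: prey: 23+11-8=26; pred: 18+8-5=21
Step 2: prey: 26+13-10=29; pred: 21+10-6=25
Step 3: prey: 29+14-14=29; pred: 25+14-7=32
Step 4: prey: 29+14-18=25; pred: 32+18-9=41
Step 5: prey: 25+12-20=17; pred: 41+20-12=49
Step 6: prey: 17+8-16=9; pred: 49+16-14=51
Step 7: prey: 9+4-9=4; pred: 51+9-15=45
Step 8: prey: 4+2-3=3; pred: 45+3-13=35
Step 9: prey: 3+1-2=2; pred: 35+2-10=27
Step 10: prey: 2+1-1=2; pred: 27+1-8=20
Step 11: prey: 2+1-0=3; pred: 20+0-6=14
Step 12: prey: 3+1-0=4; pred: 14+0-4=10
Max prey = 29 at step 2

Answer: 29 2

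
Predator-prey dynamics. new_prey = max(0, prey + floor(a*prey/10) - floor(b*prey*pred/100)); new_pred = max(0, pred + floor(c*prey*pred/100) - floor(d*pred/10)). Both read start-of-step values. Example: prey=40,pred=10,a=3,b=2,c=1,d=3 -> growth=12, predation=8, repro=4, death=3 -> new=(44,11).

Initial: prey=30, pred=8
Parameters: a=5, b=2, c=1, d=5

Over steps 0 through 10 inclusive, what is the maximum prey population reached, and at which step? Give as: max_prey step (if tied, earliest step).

Answer: 208 7

Derivation:
Step 1: prey: 30+15-4=41; pred: 8+2-4=6
Step 2: prey: 41+20-4=57; pred: 6+2-3=5
Step 3: prey: 57+28-5=80; pred: 5+2-2=5
Step 4: prey: 80+40-8=112; pred: 5+4-2=7
Step 5: prey: 112+56-15=153; pred: 7+7-3=11
Step 6: prey: 153+76-33=196; pred: 11+16-5=22
Step 7: prey: 196+98-86=208; pred: 22+43-11=54
Step 8: prey: 208+104-224=88; pred: 54+112-27=139
Step 9: prey: 88+44-244=0; pred: 139+122-69=192
Step 10: prey: 0+0-0=0; pred: 192+0-96=96
Max prey = 208 at step 7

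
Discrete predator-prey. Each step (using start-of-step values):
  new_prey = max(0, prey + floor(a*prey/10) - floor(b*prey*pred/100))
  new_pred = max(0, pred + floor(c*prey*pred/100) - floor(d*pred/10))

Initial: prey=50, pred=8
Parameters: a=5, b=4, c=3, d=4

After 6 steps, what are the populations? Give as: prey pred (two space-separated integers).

Step 1: prey: 50+25-16=59; pred: 8+12-3=17
Step 2: prey: 59+29-40=48; pred: 17+30-6=41
Step 3: prey: 48+24-78=0; pred: 41+59-16=84
Step 4: prey: 0+0-0=0; pred: 84+0-33=51
Step 5: prey: 0+0-0=0; pred: 51+0-20=31
Step 6: prey: 0+0-0=0; pred: 31+0-12=19

Answer: 0 19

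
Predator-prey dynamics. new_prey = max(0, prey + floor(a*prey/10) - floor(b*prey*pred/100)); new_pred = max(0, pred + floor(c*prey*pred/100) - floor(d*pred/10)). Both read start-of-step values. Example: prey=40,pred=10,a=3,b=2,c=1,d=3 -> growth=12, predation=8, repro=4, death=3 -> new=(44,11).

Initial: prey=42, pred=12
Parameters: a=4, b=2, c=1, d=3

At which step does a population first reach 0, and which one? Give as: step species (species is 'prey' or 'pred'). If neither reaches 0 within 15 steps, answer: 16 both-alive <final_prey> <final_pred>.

Answer: 16 both-alive 8 6

Derivation:
Step 1: prey: 42+16-10=48; pred: 12+5-3=14
Step 2: prey: 48+19-13=54; pred: 14+6-4=16
Step 3: prey: 54+21-17=58; pred: 16+8-4=20
Step 4: prey: 58+23-23=58; pred: 20+11-6=25
Step 5: prey: 58+23-29=52; pred: 25+14-7=32
Step 6: prey: 52+20-33=39; pred: 32+16-9=39
Step 7: prey: 39+15-30=24; pred: 39+15-11=43
Step 8: prey: 24+9-20=13; pred: 43+10-12=41
Step 9: prey: 13+5-10=8; pred: 41+5-12=34
Step 10: prey: 8+3-5=6; pred: 34+2-10=26
Step 11: prey: 6+2-3=5; pred: 26+1-7=20
Step 12: prey: 5+2-2=5; pred: 20+1-6=15
Step 13: prey: 5+2-1=6; pred: 15+0-4=11
Step 14: prey: 6+2-1=7; pred: 11+0-3=8
Step 15: prey: 7+2-1=8; pred: 8+0-2=6
No extinction within 15 steps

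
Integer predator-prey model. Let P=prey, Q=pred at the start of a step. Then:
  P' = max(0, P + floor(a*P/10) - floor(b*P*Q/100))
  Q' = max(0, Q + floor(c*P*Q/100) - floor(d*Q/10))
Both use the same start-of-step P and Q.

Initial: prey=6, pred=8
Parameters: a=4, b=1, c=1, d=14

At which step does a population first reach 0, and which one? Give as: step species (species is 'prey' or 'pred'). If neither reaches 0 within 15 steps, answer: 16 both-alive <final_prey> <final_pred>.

Answer: 1 pred

Derivation:
Step 1: prey: 6+2-0=8; pred: 8+0-11=0
First extinction: pred at step 1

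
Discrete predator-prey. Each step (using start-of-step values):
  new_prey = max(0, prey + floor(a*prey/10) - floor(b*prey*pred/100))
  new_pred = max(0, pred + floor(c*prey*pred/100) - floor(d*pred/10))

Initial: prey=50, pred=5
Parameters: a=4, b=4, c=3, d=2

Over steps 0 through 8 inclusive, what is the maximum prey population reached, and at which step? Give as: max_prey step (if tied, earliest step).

Answer: 60 1

Derivation:
Step 1: prey: 50+20-10=60; pred: 5+7-1=11
Step 2: prey: 60+24-26=58; pred: 11+19-2=28
Step 3: prey: 58+23-64=17; pred: 28+48-5=71
Step 4: prey: 17+6-48=0; pred: 71+36-14=93
Step 5: prey: 0+0-0=0; pred: 93+0-18=75
Step 6: prey: 0+0-0=0; pred: 75+0-15=60
Step 7: prey: 0+0-0=0; pred: 60+0-12=48
Step 8: prey: 0+0-0=0; pred: 48+0-9=39
Max prey = 60 at step 1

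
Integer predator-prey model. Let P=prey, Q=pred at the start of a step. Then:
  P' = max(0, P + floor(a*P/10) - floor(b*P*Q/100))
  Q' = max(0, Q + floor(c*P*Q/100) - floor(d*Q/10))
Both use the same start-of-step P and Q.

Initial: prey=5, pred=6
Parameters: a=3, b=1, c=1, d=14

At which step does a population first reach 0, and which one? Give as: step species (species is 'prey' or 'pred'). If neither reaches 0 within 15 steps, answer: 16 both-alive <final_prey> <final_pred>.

Step 1: prey: 5+1-0=6; pred: 6+0-8=0
First extinction: pred at step 1

Answer: 1 pred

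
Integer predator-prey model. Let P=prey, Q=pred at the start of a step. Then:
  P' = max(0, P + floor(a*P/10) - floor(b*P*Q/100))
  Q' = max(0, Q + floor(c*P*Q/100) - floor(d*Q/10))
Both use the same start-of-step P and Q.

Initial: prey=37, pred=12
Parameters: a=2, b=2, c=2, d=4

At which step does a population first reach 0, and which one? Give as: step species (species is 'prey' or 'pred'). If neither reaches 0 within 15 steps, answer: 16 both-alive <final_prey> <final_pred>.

Answer: 16 both-alive 12 2

Derivation:
Step 1: prey: 37+7-8=36; pred: 12+8-4=16
Step 2: prey: 36+7-11=32; pred: 16+11-6=21
Step 3: prey: 32+6-13=25; pred: 21+13-8=26
Step 4: prey: 25+5-13=17; pred: 26+13-10=29
Step 5: prey: 17+3-9=11; pred: 29+9-11=27
Step 6: prey: 11+2-5=8; pred: 27+5-10=22
Step 7: prey: 8+1-3=6; pred: 22+3-8=17
Step 8: prey: 6+1-2=5; pred: 17+2-6=13
Step 9: prey: 5+1-1=5; pred: 13+1-5=9
Step 10: prey: 5+1-0=6; pred: 9+0-3=6
Step 11: prey: 6+1-0=7; pred: 6+0-2=4
Step 12: prey: 7+1-0=8; pred: 4+0-1=3
Step 13: prey: 8+1-0=9; pred: 3+0-1=2
Step 14: prey: 9+1-0=10; pred: 2+0-0=2
Step 15: prey: 10+2-0=12; pred: 2+0-0=2
No extinction within 15 steps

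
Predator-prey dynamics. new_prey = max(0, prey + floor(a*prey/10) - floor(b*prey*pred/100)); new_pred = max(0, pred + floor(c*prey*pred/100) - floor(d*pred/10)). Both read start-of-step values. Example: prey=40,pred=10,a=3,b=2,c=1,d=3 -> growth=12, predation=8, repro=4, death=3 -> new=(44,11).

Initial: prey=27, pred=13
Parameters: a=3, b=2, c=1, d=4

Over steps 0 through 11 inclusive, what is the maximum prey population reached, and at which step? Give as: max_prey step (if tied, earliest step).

Answer: 80 11

Derivation:
Step 1: prey: 27+8-7=28; pred: 13+3-5=11
Step 2: prey: 28+8-6=30; pred: 11+3-4=10
Step 3: prey: 30+9-6=33; pred: 10+3-4=9
Step 4: prey: 33+9-5=37; pred: 9+2-3=8
Step 5: prey: 37+11-5=43; pred: 8+2-3=7
Step 6: prey: 43+12-6=49; pred: 7+3-2=8
Step 7: prey: 49+14-7=56; pred: 8+3-3=8
Step 8: prey: 56+16-8=64; pred: 8+4-3=9
Step 9: prey: 64+19-11=72; pred: 9+5-3=11
Step 10: prey: 72+21-15=78; pred: 11+7-4=14
Step 11: prey: 78+23-21=80; pred: 14+10-5=19
Max prey = 80 at step 11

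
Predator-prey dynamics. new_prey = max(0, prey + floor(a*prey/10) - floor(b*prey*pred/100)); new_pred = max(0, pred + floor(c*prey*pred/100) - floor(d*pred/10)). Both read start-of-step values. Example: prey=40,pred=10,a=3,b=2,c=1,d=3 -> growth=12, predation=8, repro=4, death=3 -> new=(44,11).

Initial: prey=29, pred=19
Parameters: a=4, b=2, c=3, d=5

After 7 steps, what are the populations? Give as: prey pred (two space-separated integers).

Answer: 4 14

Derivation:
Step 1: prey: 29+11-11=29; pred: 19+16-9=26
Step 2: prey: 29+11-15=25; pred: 26+22-13=35
Step 3: prey: 25+10-17=18; pred: 35+26-17=44
Step 4: prey: 18+7-15=10; pred: 44+23-22=45
Step 5: prey: 10+4-9=5; pred: 45+13-22=36
Step 6: prey: 5+2-3=4; pred: 36+5-18=23
Step 7: prey: 4+1-1=4; pred: 23+2-11=14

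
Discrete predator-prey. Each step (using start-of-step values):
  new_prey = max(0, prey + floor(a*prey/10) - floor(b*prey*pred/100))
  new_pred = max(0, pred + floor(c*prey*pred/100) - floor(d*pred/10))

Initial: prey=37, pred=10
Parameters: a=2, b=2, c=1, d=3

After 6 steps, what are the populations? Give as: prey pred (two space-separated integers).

Step 1: prey: 37+7-7=37; pred: 10+3-3=10
Step 2: prey: 37+7-7=37; pred: 10+3-3=10
Step 3: prey: 37+7-7=37; pred: 10+3-3=10
Step 4: prey: 37+7-7=37; pred: 10+3-3=10
Step 5: prey: 37+7-7=37; pred: 10+3-3=10
Step 6: prey: 37+7-7=37; pred: 10+3-3=10

Answer: 37 10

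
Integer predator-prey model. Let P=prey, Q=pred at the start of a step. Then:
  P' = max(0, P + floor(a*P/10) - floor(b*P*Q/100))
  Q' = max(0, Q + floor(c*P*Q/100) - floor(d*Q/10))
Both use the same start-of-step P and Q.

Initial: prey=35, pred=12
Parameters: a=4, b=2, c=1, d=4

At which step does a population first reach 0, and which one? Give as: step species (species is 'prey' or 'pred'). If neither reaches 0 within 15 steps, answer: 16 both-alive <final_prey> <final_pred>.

Answer: 16 both-alive 11 7

Derivation:
Step 1: prey: 35+14-8=41; pred: 12+4-4=12
Step 2: prey: 41+16-9=48; pred: 12+4-4=12
Step 3: prey: 48+19-11=56; pred: 12+5-4=13
Step 4: prey: 56+22-14=64; pred: 13+7-5=15
Step 5: prey: 64+25-19=70; pred: 15+9-6=18
Step 6: prey: 70+28-25=73; pred: 18+12-7=23
Step 7: prey: 73+29-33=69; pred: 23+16-9=30
Step 8: prey: 69+27-41=55; pred: 30+20-12=38
Step 9: prey: 55+22-41=36; pred: 38+20-15=43
Step 10: prey: 36+14-30=20; pred: 43+15-17=41
Step 11: prey: 20+8-16=12; pred: 41+8-16=33
Step 12: prey: 12+4-7=9; pred: 33+3-13=23
Step 13: prey: 9+3-4=8; pred: 23+2-9=16
Step 14: prey: 8+3-2=9; pred: 16+1-6=11
Step 15: prey: 9+3-1=11; pred: 11+0-4=7
No extinction within 15 steps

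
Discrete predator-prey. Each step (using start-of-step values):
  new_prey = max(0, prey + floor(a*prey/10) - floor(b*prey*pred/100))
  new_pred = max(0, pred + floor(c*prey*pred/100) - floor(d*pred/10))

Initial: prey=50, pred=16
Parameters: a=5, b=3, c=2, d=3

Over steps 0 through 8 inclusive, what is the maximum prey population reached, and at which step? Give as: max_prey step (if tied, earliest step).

Step 1: prey: 50+25-24=51; pred: 16+16-4=28
Step 2: prey: 51+25-42=34; pred: 28+28-8=48
Step 3: prey: 34+17-48=3; pred: 48+32-14=66
Step 4: prey: 3+1-5=0; pred: 66+3-19=50
Step 5: prey: 0+0-0=0; pred: 50+0-15=35
Step 6: prey: 0+0-0=0; pred: 35+0-10=25
Step 7: prey: 0+0-0=0; pred: 25+0-7=18
Step 8: prey: 0+0-0=0; pred: 18+0-5=13
Max prey = 51 at step 1

Answer: 51 1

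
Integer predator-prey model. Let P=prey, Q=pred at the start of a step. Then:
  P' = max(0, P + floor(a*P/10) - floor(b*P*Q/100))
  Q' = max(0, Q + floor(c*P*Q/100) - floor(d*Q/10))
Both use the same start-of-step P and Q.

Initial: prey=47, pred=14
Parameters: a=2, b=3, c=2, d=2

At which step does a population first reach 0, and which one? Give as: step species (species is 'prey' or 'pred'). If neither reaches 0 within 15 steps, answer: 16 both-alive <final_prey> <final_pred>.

Answer: 4 prey

Derivation:
Step 1: prey: 47+9-19=37; pred: 14+13-2=25
Step 2: prey: 37+7-27=17; pred: 25+18-5=38
Step 3: prey: 17+3-19=1; pred: 38+12-7=43
Step 4: prey: 1+0-1=0; pred: 43+0-8=35
First extinction: prey at step 4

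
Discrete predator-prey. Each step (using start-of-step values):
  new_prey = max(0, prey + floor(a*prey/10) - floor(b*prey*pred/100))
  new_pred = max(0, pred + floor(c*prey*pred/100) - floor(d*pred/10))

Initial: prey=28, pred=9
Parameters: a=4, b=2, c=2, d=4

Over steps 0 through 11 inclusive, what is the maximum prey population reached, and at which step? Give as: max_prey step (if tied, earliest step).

Answer: 45 3

Derivation:
Step 1: prey: 28+11-5=34; pred: 9+5-3=11
Step 2: prey: 34+13-7=40; pred: 11+7-4=14
Step 3: prey: 40+16-11=45; pred: 14+11-5=20
Step 4: prey: 45+18-18=45; pred: 20+18-8=30
Step 5: prey: 45+18-27=36; pred: 30+27-12=45
Step 6: prey: 36+14-32=18; pred: 45+32-18=59
Step 7: prey: 18+7-21=4; pred: 59+21-23=57
Step 8: prey: 4+1-4=1; pred: 57+4-22=39
Step 9: prey: 1+0-0=1; pred: 39+0-15=24
Step 10: prey: 1+0-0=1; pred: 24+0-9=15
Step 11: prey: 1+0-0=1; pred: 15+0-6=9
Max prey = 45 at step 3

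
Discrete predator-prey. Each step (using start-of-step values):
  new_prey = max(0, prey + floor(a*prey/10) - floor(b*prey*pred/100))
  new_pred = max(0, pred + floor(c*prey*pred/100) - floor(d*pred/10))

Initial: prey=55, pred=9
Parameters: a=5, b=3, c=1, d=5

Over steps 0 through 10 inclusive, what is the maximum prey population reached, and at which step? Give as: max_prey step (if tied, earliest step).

Step 1: prey: 55+27-14=68; pred: 9+4-4=9
Step 2: prey: 68+34-18=84; pred: 9+6-4=11
Step 3: prey: 84+42-27=99; pred: 11+9-5=15
Step 4: prey: 99+49-44=104; pred: 15+14-7=22
Step 5: prey: 104+52-68=88; pred: 22+22-11=33
Step 6: prey: 88+44-87=45; pred: 33+29-16=46
Step 7: prey: 45+22-62=5; pred: 46+20-23=43
Step 8: prey: 5+2-6=1; pred: 43+2-21=24
Step 9: prey: 1+0-0=1; pred: 24+0-12=12
Step 10: prey: 1+0-0=1; pred: 12+0-6=6
Max prey = 104 at step 4

Answer: 104 4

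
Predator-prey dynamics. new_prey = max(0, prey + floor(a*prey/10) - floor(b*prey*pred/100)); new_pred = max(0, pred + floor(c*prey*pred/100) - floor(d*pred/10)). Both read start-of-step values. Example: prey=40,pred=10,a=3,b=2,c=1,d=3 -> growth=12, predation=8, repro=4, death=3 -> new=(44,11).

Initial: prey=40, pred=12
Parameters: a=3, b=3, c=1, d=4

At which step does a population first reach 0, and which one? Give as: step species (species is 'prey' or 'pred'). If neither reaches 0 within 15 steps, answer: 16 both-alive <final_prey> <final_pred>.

Step 1: prey: 40+12-14=38; pred: 12+4-4=12
Step 2: prey: 38+11-13=36; pred: 12+4-4=12
Step 3: prey: 36+10-12=34; pred: 12+4-4=12
Step 4: prey: 34+10-12=32; pred: 12+4-4=12
Step 5: prey: 32+9-11=30; pred: 12+3-4=11
Step 6: prey: 30+9-9=30; pred: 11+3-4=10
Step 7: prey: 30+9-9=30; pred: 10+3-4=9
Step 8: prey: 30+9-8=31; pred: 9+2-3=8
Step 9: prey: 31+9-7=33; pred: 8+2-3=7
Step 10: prey: 33+9-6=36; pred: 7+2-2=7
Step 11: prey: 36+10-7=39; pred: 7+2-2=7
Step 12: prey: 39+11-8=42; pred: 7+2-2=7
Step 13: prey: 42+12-8=46; pred: 7+2-2=7
Step 14: prey: 46+13-9=50; pred: 7+3-2=8
Step 15: prey: 50+15-12=53; pred: 8+4-3=9
No extinction within 15 steps

Answer: 16 both-alive 53 9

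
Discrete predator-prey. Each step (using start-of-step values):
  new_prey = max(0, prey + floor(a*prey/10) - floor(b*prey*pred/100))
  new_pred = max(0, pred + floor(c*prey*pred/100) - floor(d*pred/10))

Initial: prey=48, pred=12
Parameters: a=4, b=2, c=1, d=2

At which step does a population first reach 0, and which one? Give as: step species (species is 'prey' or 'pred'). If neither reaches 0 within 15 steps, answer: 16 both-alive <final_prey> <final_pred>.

Step 1: prey: 48+19-11=56; pred: 12+5-2=15
Step 2: prey: 56+22-16=62; pred: 15+8-3=20
Step 3: prey: 62+24-24=62; pred: 20+12-4=28
Step 4: prey: 62+24-34=52; pred: 28+17-5=40
Step 5: prey: 52+20-41=31; pred: 40+20-8=52
Step 6: prey: 31+12-32=11; pred: 52+16-10=58
Step 7: prey: 11+4-12=3; pred: 58+6-11=53
Step 8: prey: 3+1-3=1; pred: 53+1-10=44
Step 9: prey: 1+0-0=1; pred: 44+0-8=36
Step 10: prey: 1+0-0=1; pred: 36+0-7=29
Step 11: prey: 1+0-0=1; pred: 29+0-5=24
Step 12: prey: 1+0-0=1; pred: 24+0-4=20
Step 13: prey: 1+0-0=1; pred: 20+0-4=16
Step 14: prey: 1+0-0=1; pred: 16+0-3=13
Step 15: prey: 1+0-0=1; pred: 13+0-2=11
No extinction within 15 steps

Answer: 16 both-alive 1 11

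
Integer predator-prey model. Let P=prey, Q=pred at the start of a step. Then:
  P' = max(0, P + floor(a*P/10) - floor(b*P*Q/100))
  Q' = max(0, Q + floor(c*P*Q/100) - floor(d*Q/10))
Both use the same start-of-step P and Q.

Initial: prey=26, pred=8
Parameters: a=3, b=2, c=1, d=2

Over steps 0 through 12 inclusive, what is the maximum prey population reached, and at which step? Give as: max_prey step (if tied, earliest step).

Step 1: prey: 26+7-4=29; pred: 8+2-1=9
Step 2: prey: 29+8-5=32; pred: 9+2-1=10
Step 3: prey: 32+9-6=35; pred: 10+3-2=11
Step 4: prey: 35+10-7=38; pred: 11+3-2=12
Step 5: prey: 38+11-9=40; pred: 12+4-2=14
Step 6: prey: 40+12-11=41; pred: 14+5-2=17
Step 7: prey: 41+12-13=40; pred: 17+6-3=20
Step 8: prey: 40+12-16=36; pred: 20+8-4=24
Step 9: prey: 36+10-17=29; pred: 24+8-4=28
Step 10: prey: 29+8-16=21; pred: 28+8-5=31
Step 11: prey: 21+6-13=14; pred: 31+6-6=31
Step 12: prey: 14+4-8=10; pred: 31+4-6=29
Max prey = 41 at step 6

Answer: 41 6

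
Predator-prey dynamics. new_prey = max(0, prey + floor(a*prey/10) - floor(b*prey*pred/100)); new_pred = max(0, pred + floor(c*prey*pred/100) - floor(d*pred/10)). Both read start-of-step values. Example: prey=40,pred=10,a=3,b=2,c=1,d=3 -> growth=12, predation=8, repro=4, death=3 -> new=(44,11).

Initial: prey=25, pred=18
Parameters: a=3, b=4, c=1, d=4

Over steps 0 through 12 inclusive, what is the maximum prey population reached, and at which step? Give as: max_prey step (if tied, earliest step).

Step 1: prey: 25+7-18=14; pred: 18+4-7=15
Step 2: prey: 14+4-8=10; pred: 15+2-6=11
Step 3: prey: 10+3-4=9; pred: 11+1-4=8
Step 4: prey: 9+2-2=9; pred: 8+0-3=5
Step 5: prey: 9+2-1=10; pred: 5+0-2=3
Step 6: prey: 10+3-1=12; pred: 3+0-1=2
Step 7: prey: 12+3-0=15; pred: 2+0-0=2
Step 8: prey: 15+4-1=18; pred: 2+0-0=2
Step 9: prey: 18+5-1=22; pred: 2+0-0=2
Step 10: prey: 22+6-1=27; pred: 2+0-0=2
Step 11: prey: 27+8-2=33; pred: 2+0-0=2
Step 12: prey: 33+9-2=40; pred: 2+0-0=2
Max prey = 40 at step 12

Answer: 40 12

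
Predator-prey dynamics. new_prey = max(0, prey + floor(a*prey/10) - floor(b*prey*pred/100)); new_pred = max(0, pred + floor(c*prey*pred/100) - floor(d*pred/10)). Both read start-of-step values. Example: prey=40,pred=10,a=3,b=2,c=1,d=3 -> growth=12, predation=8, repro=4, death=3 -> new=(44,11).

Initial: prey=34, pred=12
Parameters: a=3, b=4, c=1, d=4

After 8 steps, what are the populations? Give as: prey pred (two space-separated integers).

Step 1: prey: 34+10-16=28; pred: 12+4-4=12
Step 2: prey: 28+8-13=23; pred: 12+3-4=11
Step 3: prey: 23+6-10=19; pred: 11+2-4=9
Step 4: prey: 19+5-6=18; pred: 9+1-3=7
Step 5: prey: 18+5-5=18; pred: 7+1-2=6
Step 6: prey: 18+5-4=19; pred: 6+1-2=5
Step 7: prey: 19+5-3=21; pred: 5+0-2=3
Step 8: prey: 21+6-2=25; pred: 3+0-1=2

Answer: 25 2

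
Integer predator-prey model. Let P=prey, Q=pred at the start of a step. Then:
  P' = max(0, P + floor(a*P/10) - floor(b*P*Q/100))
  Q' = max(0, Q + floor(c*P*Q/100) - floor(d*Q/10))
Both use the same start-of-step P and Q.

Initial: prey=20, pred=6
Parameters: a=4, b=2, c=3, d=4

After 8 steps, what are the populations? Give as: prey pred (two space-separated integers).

Answer: 0 56

Derivation:
Step 1: prey: 20+8-2=26; pred: 6+3-2=7
Step 2: prey: 26+10-3=33; pred: 7+5-2=10
Step 3: prey: 33+13-6=40; pred: 10+9-4=15
Step 4: prey: 40+16-12=44; pred: 15+18-6=27
Step 5: prey: 44+17-23=38; pred: 27+35-10=52
Step 6: prey: 38+15-39=14; pred: 52+59-20=91
Step 7: prey: 14+5-25=0; pred: 91+38-36=93
Step 8: prey: 0+0-0=0; pred: 93+0-37=56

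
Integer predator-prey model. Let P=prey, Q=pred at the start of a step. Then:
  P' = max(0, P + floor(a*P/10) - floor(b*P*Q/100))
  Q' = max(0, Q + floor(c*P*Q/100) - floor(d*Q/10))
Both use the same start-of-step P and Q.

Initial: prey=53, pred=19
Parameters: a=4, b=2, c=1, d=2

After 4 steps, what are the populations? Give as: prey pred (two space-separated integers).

Step 1: prey: 53+21-20=54; pred: 19+10-3=26
Step 2: prey: 54+21-28=47; pred: 26+14-5=35
Step 3: prey: 47+18-32=33; pred: 35+16-7=44
Step 4: prey: 33+13-29=17; pred: 44+14-8=50

Answer: 17 50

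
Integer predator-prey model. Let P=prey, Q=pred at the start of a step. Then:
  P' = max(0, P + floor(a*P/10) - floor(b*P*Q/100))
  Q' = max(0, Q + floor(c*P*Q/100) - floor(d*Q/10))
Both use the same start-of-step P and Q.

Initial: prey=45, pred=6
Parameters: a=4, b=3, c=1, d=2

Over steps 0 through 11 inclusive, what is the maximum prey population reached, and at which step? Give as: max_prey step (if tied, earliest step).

Step 1: prey: 45+18-8=55; pred: 6+2-1=7
Step 2: prey: 55+22-11=66; pred: 7+3-1=9
Step 3: prey: 66+26-17=75; pred: 9+5-1=13
Step 4: prey: 75+30-29=76; pred: 13+9-2=20
Step 5: prey: 76+30-45=61; pred: 20+15-4=31
Step 6: prey: 61+24-56=29; pred: 31+18-6=43
Step 7: prey: 29+11-37=3; pred: 43+12-8=47
Step 8: prey: 3+1-4=0; pred: 47+1-9=39
Step 9: prey: 0+0-0=0; pred: 39+0-7=32
Step 10: prey: 0+0-0=0; pred: 32+0-6=26
Step 11: prey: 0+0-0=0; pred: 26+0-5=21
Max prey = 76 at step 4

Answer: 76 4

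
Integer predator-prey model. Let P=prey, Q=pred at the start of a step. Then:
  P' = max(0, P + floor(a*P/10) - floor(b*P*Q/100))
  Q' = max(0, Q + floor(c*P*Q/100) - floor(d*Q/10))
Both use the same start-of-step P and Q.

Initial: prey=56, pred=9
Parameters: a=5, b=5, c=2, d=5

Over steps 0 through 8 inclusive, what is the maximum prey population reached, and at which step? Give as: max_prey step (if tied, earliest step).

Answer: 59 1

Derivation:
Step 1: prey: 56+28-25=59; pred: 9+10-4=15
Step 2: prey: 59+29-44=44; pred: 15+17-7=25
Step 3: prey: 44+22-55=11; pred: 25+22-12=35
Step 4: prey: 11+5-19=0; pred: 35+7-17=25
Step 5: prey: 0+0-0=0; pred: 25+0-12=13
Step 6: prey: 0+0-0=0; pred: 13+0-6=7
Step 7: prey: 0+0-0=0; pred: 7+0-3=4
Step 8: prey: 0+0-0=0; pred: 4+0-2=2
Max prey = 59 at step 1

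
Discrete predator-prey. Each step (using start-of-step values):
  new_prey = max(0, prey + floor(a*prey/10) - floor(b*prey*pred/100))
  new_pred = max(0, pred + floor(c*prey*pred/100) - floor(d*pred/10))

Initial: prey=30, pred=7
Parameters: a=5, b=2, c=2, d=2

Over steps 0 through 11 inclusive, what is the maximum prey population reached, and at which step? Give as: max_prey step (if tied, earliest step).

Step 1: prey: 30+15-4=41; pred: 7+4-1=10
Step 2: prey: 41+20-8=53; pred: 10+8-2=16
Step 3: prey: 53+26-16=63; pred: 16+16-3=29
Step 4: prey: 63+31-36=58; pred: 29+36-5=60
Step 5: prey: 58+29-69=18; pred: 60+69-12=117
Step 6: prey: 18+9-42=0; pred: 117+42-23=136
Step 7: prey: 0+0-0=0; pred: 136+0-27=109
Step 8: prey: 0+0-0=0; pred: 109+0-21=88
Step 9: prey: 0+0-0=0; pred: 88+0-17=71
Step 10: prey: 0+0-0=0; pred: 71+0-14=57
Step 11: prey: 0+0-0=0; pred: 57+0-11=46
Max prey = 63 at step 3

Answer: 63 3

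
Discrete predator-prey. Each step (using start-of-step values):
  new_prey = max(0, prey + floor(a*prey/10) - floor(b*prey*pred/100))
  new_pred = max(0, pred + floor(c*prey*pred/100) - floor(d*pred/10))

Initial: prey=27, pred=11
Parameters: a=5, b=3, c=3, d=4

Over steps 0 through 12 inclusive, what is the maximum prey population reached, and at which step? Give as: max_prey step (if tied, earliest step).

Answer: 34 2

Derivation:
Step 1: prey: 27+13-8=32; pred: 11+8-4=15
Step 2: prey: 32+16-14=34; pred: 15+14-6=23
Step 3: prey: 34+17-23=28; pred: 23+23-9=37
Step 4: prey: 28+14-31=11; pred: 37+31-14=54
Step 5: prey: 11+5-17=0; pred: 54+17-21=50
Step 6: prey: 0+0-0=0; pred: 50+0-20=30
Step 7: prey: 0+0-0=0; pred: 30+0-12=18
Step 8: prey: 0+0-0=0; pred: 18+0-7=11
Step 9: prey: 0+0-0=0; pred: 11+0-4=7
Step 10: prey: 0+0-0=0; pred: 7+0-2=5
Step 11: prey: 0+0-0=0; pred: 5+0-2=3
Step 12: prey: 0+0-0=0; pred: 3+0-1=2
Max prey = 34 at step 2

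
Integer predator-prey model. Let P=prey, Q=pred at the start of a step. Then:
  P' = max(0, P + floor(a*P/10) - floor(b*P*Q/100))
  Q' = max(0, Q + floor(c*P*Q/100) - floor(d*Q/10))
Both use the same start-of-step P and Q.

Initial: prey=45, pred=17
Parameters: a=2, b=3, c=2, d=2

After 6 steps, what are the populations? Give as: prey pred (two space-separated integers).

Step 1: prey: 45+9-22=32; pred: 17+15-3=29
Step 2: prey: 32+6-27=11; pred: 29+18-5=42
Step 3: prey: 11+2-13=0; pred: 42+9-8=43
Step 4: prey: 0+0-0=0; pred: 43+0-8=35
Step 5: prey: 0+0-0=0; pred: 35+0-7=28
Step 6: prey: 0+0-0=0; pred: 28+0-5=23

Answer: 0 23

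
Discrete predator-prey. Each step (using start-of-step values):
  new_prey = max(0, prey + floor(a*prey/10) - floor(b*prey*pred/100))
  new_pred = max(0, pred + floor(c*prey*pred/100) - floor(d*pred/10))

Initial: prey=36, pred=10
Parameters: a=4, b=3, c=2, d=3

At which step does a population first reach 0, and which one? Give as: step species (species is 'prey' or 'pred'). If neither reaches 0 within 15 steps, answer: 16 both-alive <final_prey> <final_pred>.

Answer: 16 both-alive 1 3

Derivation:
Step 1: prey: 36+14-10=40; pred: 10+7-3=14
Step 2: prey: 40+16-16=40; pred: 14+11-4=21
Step 3: prey: 40+16-25=31; pred: 21+16-6=31
Step 4: prey: 31+12-28=15; pred: 31+19-9=41
Step 5: prey: 15+6-18=3; pred: 41+12-12=41
Step 6: prey: 3+1-3=1; pred: 41+2-12=31
Step 7: prey: 1+0-0=1; pred: 31+0-9=22
Step 8: prey: 1+0-0=1; pred: 22+0-6=16
Step 9: prey: 1+0-0=1; pred: 16+0-4=12
Step 10: prey: 1+0-0=1; pred: 12+0-3=9
Step 11: prey: 1+0-0=1; pred: 9+0-2=7
Step 12: prey: 1+0-0=1; pred: 7+0-2=5
Step 13: prey: 1+0-0=1; pred: 5+0-1=4
Step 14: prey: 1+0-0=1; pred: 4+0-1=3
Step 15: prey: 1+0-0=1; pred: 3+0-0=3
No extinction within 15 steps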